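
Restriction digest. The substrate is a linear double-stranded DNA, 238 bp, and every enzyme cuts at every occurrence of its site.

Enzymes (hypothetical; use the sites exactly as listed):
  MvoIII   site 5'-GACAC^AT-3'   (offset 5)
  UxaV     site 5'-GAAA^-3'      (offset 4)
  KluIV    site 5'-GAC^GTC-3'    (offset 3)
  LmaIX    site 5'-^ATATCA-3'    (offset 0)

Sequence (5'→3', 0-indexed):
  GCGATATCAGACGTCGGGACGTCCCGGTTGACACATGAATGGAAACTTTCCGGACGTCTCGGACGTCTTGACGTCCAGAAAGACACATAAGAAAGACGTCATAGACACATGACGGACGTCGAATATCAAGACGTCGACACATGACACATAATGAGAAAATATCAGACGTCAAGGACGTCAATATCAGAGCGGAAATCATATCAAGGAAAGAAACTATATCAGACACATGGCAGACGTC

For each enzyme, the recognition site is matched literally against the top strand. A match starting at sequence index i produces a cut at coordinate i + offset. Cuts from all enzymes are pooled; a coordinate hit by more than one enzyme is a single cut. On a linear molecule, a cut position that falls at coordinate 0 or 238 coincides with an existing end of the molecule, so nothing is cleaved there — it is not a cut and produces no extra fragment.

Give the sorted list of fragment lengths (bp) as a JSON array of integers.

[2,2,3,3,3,4,4,5,5,7,8,8,8,8,9,9,9,9,9,9,9,10,10,11,11,11,11,12,14,15]

Site scan:
  MvoIII GACACAT/5: at [29, 81, 103, 135, 142, 221] ⇒ [34, 86, 108, 140, 147, 226]
  UxaV GAAA/4: at [41, 77, 90, 154, 191, 205, 209] ⇒ [45, 81, 94, 158, 195, 209, 213]
  KluIV GACGTC/3: at [9, 17, 52, 61, 69, 94, 114, 129, 164, 173, 232] ⇒ [12, 20, 55, 64, 72, 97, 117, 132, 167, 176, 235]
  LmaIX ATATCA/0: at [3, 122, 158, 180, 197, 215] ⇒ [3, 122, 158, 180, 197, 215]

Pooled cuts: [3, 12, 20, 34, 45, 55, 64, 72, 81, 86, 94, 97, 108, 117, 122, 132, 140, 147, 158, 167, 176, 180, 195, 197, 209, 213, 215, 226, 235]

Fragments:
  [0,3): 3 bp
  [3,12): 9 bp
  [12,20): 8 bp
  [20,34): 14 bp
  [34,45): 11 bp
  [45,55): 10 bp
  [55,64): 9 bp
  [64,72): 8 bp
  [72,81): 9 bp
  [81,86): 5 bp
  [86,94): 8 bp
  [94,97): 3 bp
  [97,108): 11 bp
  [108,117): 9 bp
  [117,122): 5 bp
  [122,132): 10 bp
  [132,140): 8 bp
  [140,147): 7 bp
  [147,158): 11 bp
  [158,167): 9 bp
  [167,176): 9 bp
  [176,180): 4 bp
  [180,195): 15 bp
  [195,197): 2 bp
  [197,209): 12 bp
  [209,213): 4 bp
  [213,215): 2 bp
  [215,226): 11 bp
  [226,235): 9 bp
  [235,238): 3 bp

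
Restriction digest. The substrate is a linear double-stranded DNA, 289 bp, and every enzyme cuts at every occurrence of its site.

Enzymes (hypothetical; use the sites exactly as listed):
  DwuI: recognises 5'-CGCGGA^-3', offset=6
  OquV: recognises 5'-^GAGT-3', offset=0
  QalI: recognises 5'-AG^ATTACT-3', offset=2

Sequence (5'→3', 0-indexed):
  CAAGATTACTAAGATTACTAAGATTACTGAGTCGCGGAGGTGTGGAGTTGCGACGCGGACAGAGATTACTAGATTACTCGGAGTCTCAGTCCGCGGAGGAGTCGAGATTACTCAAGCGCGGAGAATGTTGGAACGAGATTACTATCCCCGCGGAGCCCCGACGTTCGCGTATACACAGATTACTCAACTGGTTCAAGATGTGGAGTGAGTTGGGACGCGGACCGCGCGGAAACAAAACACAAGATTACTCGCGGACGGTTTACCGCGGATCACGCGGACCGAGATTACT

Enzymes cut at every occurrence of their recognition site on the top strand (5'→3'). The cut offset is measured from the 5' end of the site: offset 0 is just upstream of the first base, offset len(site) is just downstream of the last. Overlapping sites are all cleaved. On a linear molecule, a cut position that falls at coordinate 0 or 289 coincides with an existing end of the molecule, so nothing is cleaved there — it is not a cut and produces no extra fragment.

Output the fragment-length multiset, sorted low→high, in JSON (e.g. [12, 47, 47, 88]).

[1,4,4,5,5,6,6,6,8,8,8,9,9,9,9,10,12,13,14,15,15,15,16,17,17,24,24]

Scan for sites:
  DwuI CGCGGA/6: at [32, 53, 91, 116, 148, 215, 224, 249, 263, 272] ⇒ [38, 59, 97, 122, 154, 221, 230, 255, 269, 278]
  OquV GAGT/0: at [28, 44, 80, 98, 202, 206] ⇒ [28, 44, 80, 98, 202, 206]
  QalI AGATTACT/2: at [2, 11, 20, 62, 70, 104, 135, 176, 241, 281] ⇒ [4, 13, 22, 64, 72, 106, 137, 178, 243, 283]

Pooled cuts: [4, 13, 22, 28, 38, 44, 59, 64, 72, 80, 97, 98, 106, 122, 137, 154, 178, 202, 206, 221, 230, 243, 255, 269, 278, 283]

Fragments:
  [0,4): 4 bp
  [4,13): 9 bp
  [13,22): 9 bp
  [22,28): 6 bp
  [28,38): 10 bp
  [38,44): 6 bp
  [44,59): 15 bp
  [59,64): 5 bp
  [64,72): 8 bp
  [72,80): 8 bp
  [80,97): 17 bp
  [97,98): 1 bp
  [98,106): 8 bp
  [106,122): 16 bp
  [122,137): 15 bp
  [137,154): 17 bp
  [154,178): 24 bp
  [178,202): 24 bp
  [202,206): 4 bp
  [206,221): 15 bp
  [221,230): 9 bp
  [230,243): 13 bp
  [243,255): 12 bp
  [255,269): 14 bp
  [269,278): 9 bp
  [278,283): 5 bp
  [283,289): 6 bp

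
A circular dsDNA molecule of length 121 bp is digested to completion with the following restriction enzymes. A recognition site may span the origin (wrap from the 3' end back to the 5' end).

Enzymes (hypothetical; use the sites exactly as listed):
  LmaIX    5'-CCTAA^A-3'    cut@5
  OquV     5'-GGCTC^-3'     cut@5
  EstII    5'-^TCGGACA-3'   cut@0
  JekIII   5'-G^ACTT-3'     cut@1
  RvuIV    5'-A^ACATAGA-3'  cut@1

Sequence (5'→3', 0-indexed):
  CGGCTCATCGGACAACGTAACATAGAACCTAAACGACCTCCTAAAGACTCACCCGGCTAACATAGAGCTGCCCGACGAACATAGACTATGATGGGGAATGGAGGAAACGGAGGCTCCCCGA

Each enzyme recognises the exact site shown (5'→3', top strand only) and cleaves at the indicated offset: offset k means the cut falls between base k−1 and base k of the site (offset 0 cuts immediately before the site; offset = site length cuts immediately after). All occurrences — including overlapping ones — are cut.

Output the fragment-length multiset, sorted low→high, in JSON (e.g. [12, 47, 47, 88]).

Site scan:
  LmaIX (CCTAAA, off=5): starts [27, 39] → cuts [32, 44]
  OquV (GGCTC, off=5): starts [1, 111] → cuts [6, 116]
  EstII (TCGGACA, off=0): starts [7] → cuts [7]
  JekIII (GACTT, off=1): no sites
  RvuIV (AACATAGA, off=1): starts [18, 58, 77] → cuts [19, 59, 78]

Pooled cuts: [6, 7, 19, 32, 44, 59, 78, 116]

Fragment lengths:
  6→7: 1 bp
  7→19: 12 bp
  19→32: 13 bp
  32→44: 12 bp
  44→59: 15 bp
  59→78: 19 bp
  78→116: 38 bp
  116→6 (wrap): 121-116+6 = 11 bp

[1,11,12,12,13,15,19,38]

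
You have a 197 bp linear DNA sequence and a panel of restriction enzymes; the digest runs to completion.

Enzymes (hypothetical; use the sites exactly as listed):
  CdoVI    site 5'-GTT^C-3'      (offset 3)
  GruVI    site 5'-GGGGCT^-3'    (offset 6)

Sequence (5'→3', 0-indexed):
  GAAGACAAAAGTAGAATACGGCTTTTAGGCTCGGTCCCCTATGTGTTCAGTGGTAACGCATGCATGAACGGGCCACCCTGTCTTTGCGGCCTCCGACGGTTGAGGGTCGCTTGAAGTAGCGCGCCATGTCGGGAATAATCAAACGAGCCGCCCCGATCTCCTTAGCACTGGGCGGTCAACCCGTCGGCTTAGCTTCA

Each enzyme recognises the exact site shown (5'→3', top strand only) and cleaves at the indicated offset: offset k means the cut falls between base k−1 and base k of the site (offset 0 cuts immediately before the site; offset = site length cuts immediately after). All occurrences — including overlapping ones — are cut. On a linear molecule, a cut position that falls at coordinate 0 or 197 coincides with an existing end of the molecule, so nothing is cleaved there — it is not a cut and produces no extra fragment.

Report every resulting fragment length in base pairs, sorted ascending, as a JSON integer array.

[47,150]

Per-enzyme occurrences:
  CdoVI (GTTC, off=3): starts [44] → cuts [47]
  GruVI (GGGGCT, off=6): no sites

All cut coordinates (distinct, sorted): [47]

Fragment lengths:
  [0,47): 47 bp
  [47,197): 150 bp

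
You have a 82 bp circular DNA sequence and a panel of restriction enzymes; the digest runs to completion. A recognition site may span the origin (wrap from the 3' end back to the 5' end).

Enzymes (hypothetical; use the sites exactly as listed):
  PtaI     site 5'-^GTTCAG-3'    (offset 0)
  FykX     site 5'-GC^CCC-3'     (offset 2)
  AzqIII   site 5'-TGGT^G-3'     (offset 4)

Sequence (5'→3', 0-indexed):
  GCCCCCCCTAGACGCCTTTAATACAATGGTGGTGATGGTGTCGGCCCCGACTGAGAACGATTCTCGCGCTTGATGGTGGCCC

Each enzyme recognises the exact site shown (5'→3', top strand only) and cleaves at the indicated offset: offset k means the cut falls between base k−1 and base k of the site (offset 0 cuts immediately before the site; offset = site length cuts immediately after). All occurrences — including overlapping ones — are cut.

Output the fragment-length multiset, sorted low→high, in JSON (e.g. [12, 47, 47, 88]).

[3,6,6,7,28,32]

Per-enzyme occurrences:
  PtaI (GTTCAG, off=0): no sites
  FykX GCCCC/2: at [0, 43] ⇒ [2, 45]
  AzqIII TGGTG/4: at [26, 29, 35, 73] ⇒ [30, 33, 39, 77]

All cut coordinates (distinct, sorted): [2, 30, 33, 39, 45, 77]

Fragments:
  2→30: 28 bp
  30→33: 3 bp
  33→39: 6 bp
  39→45: 6 bp
  45→77: 32 bp
  77→2 (wrap): 82-77+2 = 7 bp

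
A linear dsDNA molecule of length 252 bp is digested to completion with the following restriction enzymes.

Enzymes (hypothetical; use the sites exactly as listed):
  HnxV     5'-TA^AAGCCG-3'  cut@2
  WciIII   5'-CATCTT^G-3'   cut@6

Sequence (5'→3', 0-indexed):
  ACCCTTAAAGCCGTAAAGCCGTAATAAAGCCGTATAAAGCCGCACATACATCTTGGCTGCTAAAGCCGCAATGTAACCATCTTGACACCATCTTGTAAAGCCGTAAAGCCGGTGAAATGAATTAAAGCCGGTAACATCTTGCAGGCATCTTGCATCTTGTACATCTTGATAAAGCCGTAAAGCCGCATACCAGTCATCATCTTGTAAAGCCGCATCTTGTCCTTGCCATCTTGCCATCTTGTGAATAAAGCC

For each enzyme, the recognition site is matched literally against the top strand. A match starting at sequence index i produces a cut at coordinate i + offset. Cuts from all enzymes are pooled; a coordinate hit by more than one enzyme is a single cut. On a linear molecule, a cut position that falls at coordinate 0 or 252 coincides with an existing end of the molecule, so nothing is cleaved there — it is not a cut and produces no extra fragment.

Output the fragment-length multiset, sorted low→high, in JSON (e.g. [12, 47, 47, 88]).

Per-enzyme occurrences:
  HnxV (TAAAGCCG, off=2): starts [5, 13, 24, 34, 60, 95, 103, 122, 169, 177, 204] → cuts [7, 15, 26, 36, 62, 97, 105, 124, 171, 179, 206]
  WciIII (CATCTTG, off=6): starts [48, 77, 88, 134, 145, 152, 161, 197, 212, 226, 234] → cuts [54, 83, 94, 140, 151, 158, 167, 203, 218, 232, 240]

Pooled cuts: [7, 15, 26, 36, 54, 62, 83, 94, 97, 105, 124, 140, 151, 158, 167, 171, 179, 203, 206, 218, 232, 240]

Fragments:
  [0,7): 7 bp
  [7,15): 8 bp
  [15,26): 11 bp
  [26,36): 10 bp
  [36,54): 18 bp
  [54,62): 8 bp
  [62,83): 21 bp
  [83,94): 11 bp
  [94,97): 3 bp
  [97,105): 8 bp
  [105,124): 19 bp
  [124,140): 16 bp
  [140,151): 11 bp
  [151,158): 7 bp
  [158,167): 9 bp
  [167,171): 4 bp
  [171,179): 8 bp
  [179,203): 24 bp
  [203,206): 3 bp
  [206,218): 12 bp
  [218,232): 14 bp
  [232,240): 8 bp
  [240,252): 12 bp

[3,3,4,7,7,8,8,8,8,8,9,10,11,11,11,12,12,14,16,18,19,21,24]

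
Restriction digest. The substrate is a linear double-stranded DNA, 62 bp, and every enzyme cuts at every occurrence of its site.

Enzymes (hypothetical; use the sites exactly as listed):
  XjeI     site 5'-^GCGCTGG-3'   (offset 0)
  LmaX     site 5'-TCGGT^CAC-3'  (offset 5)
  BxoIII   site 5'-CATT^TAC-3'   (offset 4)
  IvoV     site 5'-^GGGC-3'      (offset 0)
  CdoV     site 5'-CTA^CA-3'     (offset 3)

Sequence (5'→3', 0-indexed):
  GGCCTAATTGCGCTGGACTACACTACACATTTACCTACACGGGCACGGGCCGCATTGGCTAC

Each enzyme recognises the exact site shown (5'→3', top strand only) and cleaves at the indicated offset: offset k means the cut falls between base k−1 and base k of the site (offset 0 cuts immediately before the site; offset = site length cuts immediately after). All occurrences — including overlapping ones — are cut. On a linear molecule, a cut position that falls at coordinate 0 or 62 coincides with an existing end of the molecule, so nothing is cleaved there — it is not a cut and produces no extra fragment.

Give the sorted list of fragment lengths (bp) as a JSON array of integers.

[3,5,6,6,6,9,11,16]

Site scan:
  XjeI GCGCTGG/0: at [9] ⇒ [9]
  LmaX (TCGGTCAC, off=5): no sites
  BxoIII CATTTAC/4: at [27] ⇒ [31]
  IvoV GGGC/0: at [40, 46] ⇒ [40, 46]
  CdoV CTACA/3: at [17, 22, 34] ⇒ [20, 25, 37]

All cut coordinates (distinct, sorted): [9, 20, 25, 31, 37, 40, 46]

Fragments:
  [0,9): 9 bp
  [9,20): 11 bp
  [20,25): 5 bp
  [25,31): 6 bp
  [31,37): 6 bp
  [37,40): 3 bp
  [40,46): 6 bp
  [46,62): 16 bp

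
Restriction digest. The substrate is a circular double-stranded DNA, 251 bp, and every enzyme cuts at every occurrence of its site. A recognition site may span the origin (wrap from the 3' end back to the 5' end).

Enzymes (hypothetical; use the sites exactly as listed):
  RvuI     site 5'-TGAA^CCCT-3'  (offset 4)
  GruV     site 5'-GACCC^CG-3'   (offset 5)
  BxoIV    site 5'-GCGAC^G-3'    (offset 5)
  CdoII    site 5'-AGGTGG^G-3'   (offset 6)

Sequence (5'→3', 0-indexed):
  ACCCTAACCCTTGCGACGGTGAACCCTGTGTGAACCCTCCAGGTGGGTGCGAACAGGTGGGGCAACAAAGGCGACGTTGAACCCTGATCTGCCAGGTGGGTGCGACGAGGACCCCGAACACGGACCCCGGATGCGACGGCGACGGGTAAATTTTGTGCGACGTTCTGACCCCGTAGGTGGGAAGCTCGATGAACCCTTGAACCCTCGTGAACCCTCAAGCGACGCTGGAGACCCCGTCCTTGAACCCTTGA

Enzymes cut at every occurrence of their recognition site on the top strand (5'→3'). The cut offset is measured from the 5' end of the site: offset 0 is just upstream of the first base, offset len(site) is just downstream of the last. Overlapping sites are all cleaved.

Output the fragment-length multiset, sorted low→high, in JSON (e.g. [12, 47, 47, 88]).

Scan for sites:
  RvuI (TGAACCCT, off=4): starts [19, 30, 77, 189, 197, 207, 240, 248] → cuts [1, 23, 34, 81, 193, 201, 211, 244]
  GruV (GACCCCG, off=5): starts [109, 122, 166, 229] → cuts [114, 127, 171, 234]
  BxoIV (GCGACG, off=5): starts [12, 70, 101, 132, 138, 156, 218] → cuts [17, 75, 106, 137, 143, 161, 223]
  CdoII (AGGTGGG, off=6): starts [40, 54, 93, 174] → cuts [46, 60, 99, 180]

Pooled cuts: [1, 17, 23, 34, 46, 60, 75, 81, 99, 106, 114, 127, 137, 143, 161, 171, 180, 193, 201, 211, 223, 234, 244]

Fragments:
  1→17: 16 bp
  17→23: 6 bp
  23→34: 11 bp
  34→46: 12 bp
  46→60: 14 bp
  60→75: 15 bp
  75→81: 6 bp
  81→99: 18 bp
  99→106: 7 bp
  106→114: 8 bp
  114→127: 13 bp
  127→137: 10 bp
  137→143: 6 bp
  143→161: 18 bp
  161→171: 10 bp
  171→180: 9 bp
  180→193: 13 bp
  193→201: 8 bp
  201→211: 10 bp
  211→223: 12 bp
  223→234: 11 bp
  234→244: 10 bp
  244→1 (wrap): 251-244+1 = 8 bp

[6,6,6,7,8,8,8,9,10,10,10,10,11,11,12,12,13,13,14,15,16,18,18]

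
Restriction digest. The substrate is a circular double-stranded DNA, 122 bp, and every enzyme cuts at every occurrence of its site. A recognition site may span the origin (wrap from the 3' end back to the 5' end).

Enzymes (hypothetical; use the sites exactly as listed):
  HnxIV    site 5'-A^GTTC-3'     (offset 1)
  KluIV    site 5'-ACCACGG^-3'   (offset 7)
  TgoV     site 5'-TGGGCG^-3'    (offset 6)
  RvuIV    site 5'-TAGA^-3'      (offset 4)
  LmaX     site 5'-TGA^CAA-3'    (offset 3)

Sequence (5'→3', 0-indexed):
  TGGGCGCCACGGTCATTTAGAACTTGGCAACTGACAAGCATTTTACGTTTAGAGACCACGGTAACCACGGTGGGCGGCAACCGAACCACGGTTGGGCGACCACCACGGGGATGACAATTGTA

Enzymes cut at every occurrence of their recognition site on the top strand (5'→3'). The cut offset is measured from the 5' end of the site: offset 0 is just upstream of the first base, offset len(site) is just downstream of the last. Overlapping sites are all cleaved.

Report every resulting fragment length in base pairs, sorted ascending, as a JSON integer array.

Scan for sites:
  HnxIV (AGTTC, off=1): no sites
  KluIV ACCACGG/7: at [54, 63, 84, 101] ⇒ [61, 70, 91, 108]
  TgoV TGGGCG/6: at [0, 70, 92] ⇒ [6, 76, 98]
  RvuIV TAGA/4: at [17, 49] ⇒ [21, 53]
  LmaX TGACAA/3: at [31, 111] ⇒ [34, 114]

All cut coordinates (distinct, sorted): [6, 21, 34, 53, 61, 70, 76, 91, 98, 108, 114]

Fragment lengths:
  6→21: 15 bp
  21→34: 13 bp
  34→53: 19 bp
  53→61: 8 bp
  61→70: 9 bp
  70→76: 6 bp
  76→91: 15 bp
  91→98: 7 bp
  98→108: 10 bp
  108→114: 6 bp
  114→6 (wrap): 122-114+6 = 14 bp

[6,6,7,8,9,10,13,14,15,15,19]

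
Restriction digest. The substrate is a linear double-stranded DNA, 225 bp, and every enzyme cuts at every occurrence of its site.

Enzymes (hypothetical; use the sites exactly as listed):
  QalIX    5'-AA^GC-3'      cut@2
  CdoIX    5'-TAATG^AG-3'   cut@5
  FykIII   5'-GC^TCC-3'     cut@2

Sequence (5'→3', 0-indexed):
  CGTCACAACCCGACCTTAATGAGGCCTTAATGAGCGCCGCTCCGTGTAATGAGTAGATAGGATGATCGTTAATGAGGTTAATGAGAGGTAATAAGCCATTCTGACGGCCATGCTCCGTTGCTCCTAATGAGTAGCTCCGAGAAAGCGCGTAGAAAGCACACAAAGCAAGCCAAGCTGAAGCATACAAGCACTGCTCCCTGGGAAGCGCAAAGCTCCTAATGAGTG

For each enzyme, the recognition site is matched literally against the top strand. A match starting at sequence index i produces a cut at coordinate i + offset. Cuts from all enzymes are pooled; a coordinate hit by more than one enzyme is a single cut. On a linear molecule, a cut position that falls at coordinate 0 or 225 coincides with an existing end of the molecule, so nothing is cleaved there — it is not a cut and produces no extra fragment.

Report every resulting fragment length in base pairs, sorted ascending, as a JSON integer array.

[2,4,4,5,6,6,7,7,8,8,8,8,8,9,9,9,10,11,11,11,11,19,21,23]

Scan for sites:
  QalIX (AAGC, off=2): starts [92, 142, 153, 162, 166, 171, 177, 185, 202, 209] → cuts [94, 144, 155, 164, 168, 173, 179, 187, 204, 211]
  CdoIX (TAATGAG, off=5): starts [16, 27, 46, 69, 78, 124, 216] → cuts [21, 32, 51, 74, 83, 129, 221]
  FykIII (GCTCC, off=2): starts [38, 111, 119, 133, 192, 211] → cuts [40, 113, 121, 135, 194, 213]

Pooled cuts: [21, 32, 40, 51, 74, 83, 94, 113, 121, 129, 135, 144, 155, 164, 168, 173, 179, 187, 194, 204, 211, 213, 221]

Fragment lengths:
  [0,21): 21 bp
  [21,32): 11 bp
  [32,40): 8 bp
  [40,51): 11 bp
  [51,74): 23 bp
  [74,83): 9 bp
  [83,94): 11 bp
  [94,113): 19 bp
  [113,121): 8 bp
  [121,129): 8 bp
  [129,135): 6 bp
  [135,144): 9 bp
  [144,155): 11 bp
  [155,164): 9 bp
  [164,168): 4 bp
  [168,173): 5 bp
  [173,179): 6 bp
  [179,187): 8 bp
  [187,194): 7 bp
  [194,204): 10 bp
  [204,211): 7 bp
  [211,213): 2 bp
  [213,221): 8 bp
  [221,225): 4 bp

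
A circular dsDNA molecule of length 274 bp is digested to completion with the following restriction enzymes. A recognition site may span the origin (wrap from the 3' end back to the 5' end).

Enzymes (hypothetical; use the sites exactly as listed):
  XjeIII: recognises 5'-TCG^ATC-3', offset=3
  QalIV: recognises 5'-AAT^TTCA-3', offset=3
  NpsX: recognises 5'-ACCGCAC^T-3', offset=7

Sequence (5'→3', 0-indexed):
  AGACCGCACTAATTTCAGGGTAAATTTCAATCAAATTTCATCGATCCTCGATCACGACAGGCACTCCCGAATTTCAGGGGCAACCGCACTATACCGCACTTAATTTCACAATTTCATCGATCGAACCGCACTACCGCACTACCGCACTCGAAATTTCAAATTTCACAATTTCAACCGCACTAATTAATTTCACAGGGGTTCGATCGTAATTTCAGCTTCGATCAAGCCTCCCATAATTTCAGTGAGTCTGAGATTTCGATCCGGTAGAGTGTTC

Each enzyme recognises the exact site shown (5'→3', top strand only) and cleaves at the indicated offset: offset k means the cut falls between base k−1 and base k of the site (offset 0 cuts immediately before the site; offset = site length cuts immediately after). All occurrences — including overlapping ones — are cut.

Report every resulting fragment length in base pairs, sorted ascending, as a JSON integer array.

[4,5,7,7,7,7,7,8,8,8,8,8,8,10,10,11,11,12,12,14,17,17,21,22,25]

Per-enzyme occurrences:
  XjeIII (TCGATC, off=3): starts [40, 47, 116, 199, 217, 255] → cuts [43, 50, 119, 202, 220, 258]
  QalIV (AATTTCA, off=3): starts [10, 22, 33, 69, 101, 109, 151, 158, 166, 185, 207, 234] → cuts [13, 25, 36, 72, 104, 112, 154, 161, 169, 188, 210, 237]
  NpsX (ACCGCACT, off=7): starts [2, 82, 92, 124, 132, 140, 173] → cuts [9, 89, 99, 131, 139, 147, 180]

Pooled cuts: [9, 13, 25, 36, 43, 50, 72, 89, 99, 104, 112, 119, 131, 139, 147, 154, 161, 169, 180, 188, 202, 210, 220, 237, 258]

Fragment lengths:
  9→13: 4 bp
  13→25: 12 bp
  25→36: 11 bp
  36→43: 7 bp
  43→50: 7 bp
  50→72: 22 bp
  72→89: 17 bp
  89→99: 10 bp
  99→104: 5 bp
  104→112: 8 bp
  112→119: 7 bp
  119→131: 12 bp
  131→139: 8 bp
  139→147: 8 bp
  147→154: 7 bp
  154→161: 7 bp
  161→169: 8 bp
  169→180: 11 bp
  180→188: 8 bp
  188→202: 14 bp
  202→210: 8 bp
  210→220: 10 bp
  220→237: 17 bp
  237→258: 21 bp
  258→9 (wrap): 274-258+9 = 25 bp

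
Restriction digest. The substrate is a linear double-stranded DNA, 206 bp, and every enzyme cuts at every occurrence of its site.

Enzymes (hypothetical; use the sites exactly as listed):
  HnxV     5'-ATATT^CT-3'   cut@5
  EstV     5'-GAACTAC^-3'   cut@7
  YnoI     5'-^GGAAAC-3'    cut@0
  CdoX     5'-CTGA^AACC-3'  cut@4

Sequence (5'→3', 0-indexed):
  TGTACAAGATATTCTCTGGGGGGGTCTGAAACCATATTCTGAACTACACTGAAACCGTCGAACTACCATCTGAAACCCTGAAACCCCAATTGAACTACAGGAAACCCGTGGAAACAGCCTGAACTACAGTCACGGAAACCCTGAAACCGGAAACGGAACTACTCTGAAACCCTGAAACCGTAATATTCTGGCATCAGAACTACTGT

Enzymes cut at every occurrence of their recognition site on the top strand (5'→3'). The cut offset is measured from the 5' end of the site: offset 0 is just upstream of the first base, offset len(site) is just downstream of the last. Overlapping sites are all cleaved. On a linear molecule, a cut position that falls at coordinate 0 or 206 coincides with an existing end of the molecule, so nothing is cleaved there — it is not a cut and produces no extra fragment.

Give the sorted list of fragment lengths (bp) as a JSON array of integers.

[1,3,4,5,5,6,7,8,8,9,9,10,11,12,13,14,14,16,16,17,18]

Scan for sites:
  HnxV (ATATTCT, off=5): starts [8, 33, 182] → cuts [13, 38, 187]
  EstV (GAACTAC, off=7): starts [40, 59, 91, 120, 155, 196] → cuts [47, 66, 98, 127, 162, 203]
  YnoI (GGAAAC, off=0): starts [99, 109, 133, 148] → cuts [99, 109, 133, 148]
  CdoX (CTGAAACC, off=4): starts [25, 48, 69, 77, 140, 163, 171] → cuts [29, 52, 73, 81, 144, 167, 175]

All cut coordinates (distinct, sorted): [13, 29, 38, 47, 52, 66, 73, 81, 98, 99, 109, 127, 133, 144, 148, 162, 167, 175, 187, 203]

Fragment lengths:
  [0,13): 13 bp
  [13,29): 16 bp
  [29,38): 9 bp
  [38,47): 9 bp
  [47,52): 5 bp
  [52,66): 14 bp
  [66,73): 7 bp
  [73,81): 8 bp
  [81,98): 17 bp
  [98,99): 1 bp
  [99,109): 10 bp
  [109,127): 18 bp
  [127,133): 6 bp
  [133,144): 11 bp
  [144,148): 4 bp
  [148,162): 14 bp
  [162,167): 5 bp
  [167,175): 8 bp
  [175,187): 12 bp
  [187,203): 16 bp
  [203,206): 3 bp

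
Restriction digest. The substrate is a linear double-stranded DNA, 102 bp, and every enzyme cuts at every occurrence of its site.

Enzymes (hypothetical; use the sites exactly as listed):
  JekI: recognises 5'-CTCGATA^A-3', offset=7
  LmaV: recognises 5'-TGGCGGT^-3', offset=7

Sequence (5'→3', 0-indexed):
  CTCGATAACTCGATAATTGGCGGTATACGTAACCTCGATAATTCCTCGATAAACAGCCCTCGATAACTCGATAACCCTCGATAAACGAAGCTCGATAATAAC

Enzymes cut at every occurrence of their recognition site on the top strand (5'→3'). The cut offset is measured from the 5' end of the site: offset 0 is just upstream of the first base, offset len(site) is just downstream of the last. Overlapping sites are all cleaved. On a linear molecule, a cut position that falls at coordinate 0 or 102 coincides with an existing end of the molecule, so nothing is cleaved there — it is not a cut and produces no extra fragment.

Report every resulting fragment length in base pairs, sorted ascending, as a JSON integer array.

[5,7,8,8,9,10,11,14,14,16]

Per-enzyme occurrences:
  JekI (CTCGATAA, off=7): starts [0, 8, 33, 44, 58, 66, 76, 90] → cuts [7, 15, 40, 51, 65, 73, 83, 97]
  LmaV (TGGCGGT, off=7): starts [17] → cuts [24]

All cut coordinates (distinct, sorted): [7, 15, 24, 40, 51, 65, 73, 83, 97]

Fragment lengths:
  [0,7): 7 bp
  [7,15): 8 bp
  [15,24): 9 bp
  [24,40): 16 bp
  [40,51): 11 bp
  [51,65): 14 bp
  [65,73): 8 bp
  [73,83): 10 bp
  [83,97): 14 bp
  [97,102): 5 bp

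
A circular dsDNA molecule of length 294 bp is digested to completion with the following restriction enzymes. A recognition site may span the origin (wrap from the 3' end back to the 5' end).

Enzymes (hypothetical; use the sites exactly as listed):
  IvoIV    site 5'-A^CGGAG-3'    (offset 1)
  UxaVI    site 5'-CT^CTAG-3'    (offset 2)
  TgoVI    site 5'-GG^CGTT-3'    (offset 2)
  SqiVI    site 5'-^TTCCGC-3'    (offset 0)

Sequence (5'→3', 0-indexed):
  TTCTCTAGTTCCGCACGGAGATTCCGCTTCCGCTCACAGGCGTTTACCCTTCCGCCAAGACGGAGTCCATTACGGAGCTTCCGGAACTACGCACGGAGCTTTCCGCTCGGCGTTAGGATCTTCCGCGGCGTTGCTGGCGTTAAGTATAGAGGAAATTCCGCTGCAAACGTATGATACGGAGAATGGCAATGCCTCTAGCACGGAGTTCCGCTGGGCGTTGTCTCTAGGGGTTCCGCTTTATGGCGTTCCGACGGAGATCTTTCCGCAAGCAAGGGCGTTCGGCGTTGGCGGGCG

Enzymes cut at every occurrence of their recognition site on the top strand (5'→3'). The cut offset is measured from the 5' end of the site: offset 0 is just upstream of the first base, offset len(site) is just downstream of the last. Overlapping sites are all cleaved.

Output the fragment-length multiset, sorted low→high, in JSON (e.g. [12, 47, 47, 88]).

Site scan:
  IvoIV ACGGAG/1: at [14, 59, 71, 92, 175, 199, 250] ⇒ [15, 60, 72, 93, 176, 200, 251]
  UxaVI CTCTAG/2: at [2, 192, 221] ⇒ [4, 194, 223]
  TgoVI GGCGTT/2: at [38, 108, 126, 135, 213, 241, 273, 280, 290] ⇒ [40, 110, 128, 137, 215, 243, 275, 282, 292]
  SqiVI TTCCGC/0: at [8, 21, 27, 49, 100, 120, 155, 205, 230, 260] ⇒ [8, 21, 27, 49, 100, 120, 155, 205, 230, 260]

Pooled cuts: [4, 8, 15, 21, 27, 40, 49, 60, 72, 93, 100, 110, 120, 128, 137, 155, 176, 194, 200, 205, 215, 223, 230, 243, 251, 260, 275, 282, 292]

Fragment lengths:
  4→8: 4 bp
  8→15: 7 bp
  15→21: 6 bp
  21→27: 6 bp
  27→40: 13 bp
  40→49: 9 bp
  49→60: 11 bp
  60→72: 12 bp
  72→93: 21 bp
  93→100: 7 bp
  100→110: 10 bp
  110→120: 10 bp
  120→128: 8 bp
  128→137: 9 bp
  137→155: 18 bp
  155→176: 21 bp
  176→194: 18 bp
  194→200: 6 bp
  200→205: 5 bp
  205→215: 10 bp
  215→223: 8 bp
  223→230: 7 bp
  230→243: 13 bp
  243→251: 8 bp
  251→260: 9 bp
  260→275: 15 bp
  275→282: 7 bp
  282→292: 10 bp
  292→4 (wrap): 294-292+4 = 6 bp

[4,5,6,6,6,6,7,7,7,7,8,8,8,9,9,9,10,10,10,10,11,12,13,13,15,18,18,21,21]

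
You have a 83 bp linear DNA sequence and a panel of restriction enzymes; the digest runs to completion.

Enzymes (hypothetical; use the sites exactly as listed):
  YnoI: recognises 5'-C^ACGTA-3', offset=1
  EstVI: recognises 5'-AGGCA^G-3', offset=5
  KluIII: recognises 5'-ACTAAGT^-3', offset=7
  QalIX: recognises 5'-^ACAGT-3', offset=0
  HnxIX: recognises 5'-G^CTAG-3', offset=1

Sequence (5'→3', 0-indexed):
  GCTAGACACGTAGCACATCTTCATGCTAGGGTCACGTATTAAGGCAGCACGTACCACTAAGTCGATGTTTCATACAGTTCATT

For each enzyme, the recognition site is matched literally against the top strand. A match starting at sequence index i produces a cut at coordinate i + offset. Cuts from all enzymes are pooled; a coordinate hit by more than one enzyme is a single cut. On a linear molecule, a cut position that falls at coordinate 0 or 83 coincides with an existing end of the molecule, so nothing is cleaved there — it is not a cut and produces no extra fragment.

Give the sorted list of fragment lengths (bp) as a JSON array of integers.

[1,2,6,8,10,11,13,14,18]

Per-enzyme occurrences:
  YnoI (CACGTA, off=1): starts [6, 32, 47] → cuts [7, 33, 48]
  EstVI (AGGCAG, off=5): starts [41] → cuts [46]
  KluIII (ACTAAGT, off=7): starts [55] → cuts [62]
  QalIX (ACAGT, off=0): starts [73] → cuts [73]
  HnxIX (GCTAG, off=1): starts [0, 24] → cuts [1, 25]

Pooled cuts: [1, 7, 25, 33, 46, 48, 62, 73]

Fragment lengths:
  [0,1): 1 bp
  [1,7): 6 bp
  [7,25): 18 bp
  [25,33): 8 bp
  [33,46): 13 bp
  [46,48): 2 bp
  [48,62): 14 bp
  [62,73): 11 bp
  [73,83): 10 bp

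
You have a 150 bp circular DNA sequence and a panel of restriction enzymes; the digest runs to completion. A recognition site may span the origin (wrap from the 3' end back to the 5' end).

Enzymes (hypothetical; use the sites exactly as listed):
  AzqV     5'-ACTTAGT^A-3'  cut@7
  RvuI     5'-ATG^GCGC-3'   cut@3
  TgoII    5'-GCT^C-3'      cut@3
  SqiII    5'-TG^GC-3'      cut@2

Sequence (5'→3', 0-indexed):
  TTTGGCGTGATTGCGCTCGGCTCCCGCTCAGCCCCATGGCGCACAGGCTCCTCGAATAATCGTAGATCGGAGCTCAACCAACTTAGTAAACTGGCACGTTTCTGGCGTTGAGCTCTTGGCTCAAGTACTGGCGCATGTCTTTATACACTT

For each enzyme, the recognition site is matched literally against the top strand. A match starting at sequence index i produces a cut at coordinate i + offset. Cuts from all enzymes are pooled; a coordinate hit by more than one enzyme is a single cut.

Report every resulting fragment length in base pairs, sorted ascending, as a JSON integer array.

Scan for sites:
  AzqV ACTTAGTA/7: at [80] ⇒ [87]
  RvuI ATGGCGC/3: at [35] ⇒ [38]
  TgoII GCTC/3: at [14, 19, 25, 46, 71, 111, 118] ⇒ [17, 22, 28, 49, 74, 114, 121]
  SqiII TGGC/2: at [2, 36, 91, 102, 116, 128] ⇒ [4, 38, 93, 104, 118, 130]

All cut coordinates (distinct, sorted): [4, 17, 22, 28, 38, 49, 74, 87, 93, 104, 114, 118, 121, 130]

Fragments:
  4→17: 13 bp
  17→22: 5 bp
  22→28: 6 bp
  28→38: 10 bp
  38→49: 11 bp
  49→74: 25 bp
  74→87: 13 bp
  87→93: 6 bp
  93→104: 11 bp
  104→114: 10 bp
  114→118: 4 bp
  118→121: 3 bp
  121→130: 9 bp
  130→4 (wrap): 150-130+4 = 24 bp

[3,4,5,6,6,9,10,10,11,11,13,13,24,25]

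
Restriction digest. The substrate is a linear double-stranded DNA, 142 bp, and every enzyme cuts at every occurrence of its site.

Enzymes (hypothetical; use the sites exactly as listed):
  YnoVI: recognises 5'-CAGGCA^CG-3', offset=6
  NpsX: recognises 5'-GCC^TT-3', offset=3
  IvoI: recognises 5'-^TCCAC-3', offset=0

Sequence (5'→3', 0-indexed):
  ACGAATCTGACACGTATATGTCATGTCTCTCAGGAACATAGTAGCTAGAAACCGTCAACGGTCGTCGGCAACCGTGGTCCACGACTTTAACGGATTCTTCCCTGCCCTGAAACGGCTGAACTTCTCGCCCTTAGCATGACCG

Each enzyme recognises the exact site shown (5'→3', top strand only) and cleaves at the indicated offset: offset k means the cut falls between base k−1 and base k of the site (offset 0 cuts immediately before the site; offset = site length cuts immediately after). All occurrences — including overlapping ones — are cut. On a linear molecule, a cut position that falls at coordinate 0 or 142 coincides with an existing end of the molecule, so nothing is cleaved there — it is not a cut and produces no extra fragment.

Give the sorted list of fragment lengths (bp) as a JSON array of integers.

Site scan:
  YnoVI (CAGGCACG, off=6): no sites
  NpsX (GCCTT, off=3): no sites
  IvoI TCCAC/0: at [77] ⇒ [77]

All cut coordinates (distinct, sorted): [77]

Fragment lengths:
  [0,77): 77 bp
  [77,142): 65 bp

[65,77]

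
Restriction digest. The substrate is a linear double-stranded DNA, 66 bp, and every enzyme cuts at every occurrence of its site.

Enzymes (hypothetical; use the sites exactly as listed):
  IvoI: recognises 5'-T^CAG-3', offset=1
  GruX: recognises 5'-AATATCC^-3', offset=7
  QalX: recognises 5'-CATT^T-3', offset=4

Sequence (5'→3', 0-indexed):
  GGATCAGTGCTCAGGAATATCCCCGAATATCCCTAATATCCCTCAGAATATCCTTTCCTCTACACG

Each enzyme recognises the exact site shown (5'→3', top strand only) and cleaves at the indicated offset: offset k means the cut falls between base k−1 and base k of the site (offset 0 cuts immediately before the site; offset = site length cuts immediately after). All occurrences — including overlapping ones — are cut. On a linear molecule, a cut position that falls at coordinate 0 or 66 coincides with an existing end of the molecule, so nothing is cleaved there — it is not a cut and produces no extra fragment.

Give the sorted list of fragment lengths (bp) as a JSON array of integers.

Per-enzyme occurrences:
  IvoI (TCAG, off=1): starts [3, 10, 42] → cuts [4, 11, 43]
  GruX (AATATCC, off=7): starts [15, 25, 34, 46] → cuts [22, 32, 41, 53]
  QalX (CATTT, off=4): no sites

Pooled cuts: [4, 11, 22, 32, 41, 43, 53]

Fragment lengths:
  [0,4): 4 bp
  [4,11): 7 bp
  [11,22): 11 bp
  [22,32): 10 bp
  [32,41): 9 bp
  [41,43): 2 bp
  [43,53): 10 bp
  [53,66): 13 bp

[2,4,7,9,10,10,11,13]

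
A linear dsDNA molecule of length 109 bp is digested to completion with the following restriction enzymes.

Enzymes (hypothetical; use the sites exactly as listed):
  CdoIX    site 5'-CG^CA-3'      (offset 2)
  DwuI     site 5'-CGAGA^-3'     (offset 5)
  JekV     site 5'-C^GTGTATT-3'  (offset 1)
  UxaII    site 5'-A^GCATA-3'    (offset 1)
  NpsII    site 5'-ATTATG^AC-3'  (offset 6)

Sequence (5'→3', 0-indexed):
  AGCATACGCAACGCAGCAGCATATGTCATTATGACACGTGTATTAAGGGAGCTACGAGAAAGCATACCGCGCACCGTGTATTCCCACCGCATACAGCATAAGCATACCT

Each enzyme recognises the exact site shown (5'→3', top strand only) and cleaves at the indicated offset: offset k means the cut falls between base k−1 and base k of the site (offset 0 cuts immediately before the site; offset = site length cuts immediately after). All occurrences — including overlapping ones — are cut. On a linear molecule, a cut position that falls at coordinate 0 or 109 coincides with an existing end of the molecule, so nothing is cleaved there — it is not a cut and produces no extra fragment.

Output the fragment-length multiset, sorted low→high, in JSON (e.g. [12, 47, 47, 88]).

[1,2,4,4,5,5,6,6,7,8,10,14,15,22]

Scan for sites:
  CdoIX CGCA/2: at [6, 11, 69, 87] ⇒ [8, 13, 71, 89]
  DwuI CGAGA/5: at [54] ⇒ [59]
  JekV CGTGTATT/1: at [36, 74] ⇒ [37, 75]
  UxaII AGCATA/1: at [0, 17, 60, 94, 100] ⇒ [1, 18, 61, 95, 101]
  NpsII ATTATGAC/6: at [27] ⇒ [33]

All cut coordinates (distinct, sorted): [1, 8, 13, 18, 33, 37, 59, 61, 71, 75, 89, 95, 101]

Fragments:
  [0,1): 1 bp
  [1,8): 7 bp
  [8,13): 5 bp
  [13,18): 5 bp
  [18,33): 15 bp
  [33,37): 4 bp
  [37,59): 22 bp
  [59,61): 2 bp
  [61,71): 10 bp
  [71,75): 4 bp
  [75,89): 14 bp
  [89,95): 6 bp
  [95,101): 6 bp
  [101,109): 8 bp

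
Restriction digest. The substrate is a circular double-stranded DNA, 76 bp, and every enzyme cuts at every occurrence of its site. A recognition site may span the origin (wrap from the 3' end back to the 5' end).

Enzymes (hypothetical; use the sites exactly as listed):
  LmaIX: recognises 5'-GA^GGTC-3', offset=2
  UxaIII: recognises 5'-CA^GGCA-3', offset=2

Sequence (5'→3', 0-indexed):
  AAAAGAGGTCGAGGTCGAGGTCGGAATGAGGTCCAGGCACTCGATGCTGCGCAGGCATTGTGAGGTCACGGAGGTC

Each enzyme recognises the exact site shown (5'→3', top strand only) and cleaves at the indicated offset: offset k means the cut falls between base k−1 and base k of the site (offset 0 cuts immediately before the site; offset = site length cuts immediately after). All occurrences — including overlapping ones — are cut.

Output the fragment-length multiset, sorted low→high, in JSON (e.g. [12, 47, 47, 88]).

Site scan:
  LmaIX (GAGGTC, off=2): starts [4, 10, 16, 27, 61, 70] → cuts [6, 12, 18, 29, 63, 72]
  UxaIII (CAGGCA, off=2): starts [33, 51] → cuts [35, 53]

Pooled cuts: [6, 12, 18, 29, 35, 53, 63, 72]

Fragments:
  6→12: 6 bp
  12→18: 6 bp
  18→29: 11 bp
  29→35: 6 bp
  35→53: 18 bp
  53→63: 10 bp
  63→72: 9 bp
  72→6 (wrap): 76-72+6 = 10 bp

[6,6,6,9,10,10,11,18]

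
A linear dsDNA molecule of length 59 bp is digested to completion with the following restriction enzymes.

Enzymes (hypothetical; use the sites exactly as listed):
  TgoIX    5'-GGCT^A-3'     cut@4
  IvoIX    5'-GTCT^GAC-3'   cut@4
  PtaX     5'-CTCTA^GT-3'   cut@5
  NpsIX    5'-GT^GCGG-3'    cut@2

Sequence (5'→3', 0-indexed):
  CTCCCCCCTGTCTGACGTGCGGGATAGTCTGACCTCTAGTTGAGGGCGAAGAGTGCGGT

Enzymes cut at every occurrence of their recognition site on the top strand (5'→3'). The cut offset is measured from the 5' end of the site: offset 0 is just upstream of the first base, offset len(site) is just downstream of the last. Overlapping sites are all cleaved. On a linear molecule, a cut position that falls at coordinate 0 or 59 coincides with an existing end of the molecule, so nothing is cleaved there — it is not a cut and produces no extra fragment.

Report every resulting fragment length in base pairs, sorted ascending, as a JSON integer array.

Scan for sites:
  TgoIX (GGCTA, off=4): no sites
  IvoIX GTCTGAC/4: at [9, 26] ⇒ [13, 30]
  PtaX CTCTAGT/5: at [33] ⇒ [38]
  NpsIX GTGCGG/2: at [16, 52] ⇒ [18, 54]

All cut coordinates (distinct, sorted): [13, 18, 30, 38, 54]

Fragment lengths:
  [0,13): 13 bp
  [13,18): 5 bp
  [18,30): 12 bp
  [30,38): 8 bp
  [38,54): 16 bp
  [54,59): 5 bp

[5,5,8,12,13,16]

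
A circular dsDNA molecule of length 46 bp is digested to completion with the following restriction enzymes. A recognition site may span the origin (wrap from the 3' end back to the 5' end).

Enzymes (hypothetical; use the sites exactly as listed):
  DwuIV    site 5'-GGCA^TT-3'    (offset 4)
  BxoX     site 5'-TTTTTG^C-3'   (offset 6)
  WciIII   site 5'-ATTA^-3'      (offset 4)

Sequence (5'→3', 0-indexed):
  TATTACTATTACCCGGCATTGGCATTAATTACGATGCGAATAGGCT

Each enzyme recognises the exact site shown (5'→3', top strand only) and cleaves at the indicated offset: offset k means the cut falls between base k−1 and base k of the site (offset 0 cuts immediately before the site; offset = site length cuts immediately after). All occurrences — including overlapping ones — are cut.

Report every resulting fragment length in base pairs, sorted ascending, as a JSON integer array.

Site scan:
  DwuIV GGCATT/4: at [14, 20] ⇒ [18, 24]
  BxoX (TTTTTGC, off=6): no sites
  WciIII ATTA/4: at [1, 7, 23, 27] ⇒ [5, 11, 27, 31]

All cut coordinates (distinct, sorted): [5, 11, 18, 24, 27, 31]

Fragment lengths:
  5→11: 6 bp
  11→18: 7 bp
  18→24: 6 bp
  24→27: 3 bp
  27→31: 4 bp
  31→5 (wrap): 46-31+5 = 20 bp

[3,4,6,6,7,20]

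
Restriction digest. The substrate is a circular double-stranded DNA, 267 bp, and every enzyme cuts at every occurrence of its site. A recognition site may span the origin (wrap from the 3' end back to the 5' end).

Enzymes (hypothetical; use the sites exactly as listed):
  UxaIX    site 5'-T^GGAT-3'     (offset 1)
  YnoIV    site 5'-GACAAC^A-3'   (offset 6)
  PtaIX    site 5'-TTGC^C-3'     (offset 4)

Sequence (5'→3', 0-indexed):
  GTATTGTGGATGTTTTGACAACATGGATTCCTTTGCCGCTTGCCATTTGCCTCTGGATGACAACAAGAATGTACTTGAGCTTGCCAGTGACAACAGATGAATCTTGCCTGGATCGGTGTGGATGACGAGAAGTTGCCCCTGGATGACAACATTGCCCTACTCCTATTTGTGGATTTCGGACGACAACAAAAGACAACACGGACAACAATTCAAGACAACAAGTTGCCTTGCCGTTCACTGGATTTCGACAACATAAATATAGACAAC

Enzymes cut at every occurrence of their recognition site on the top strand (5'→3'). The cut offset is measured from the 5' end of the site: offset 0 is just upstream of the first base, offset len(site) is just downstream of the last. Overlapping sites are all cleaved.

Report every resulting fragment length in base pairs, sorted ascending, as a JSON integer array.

[2,2,4,4,5,5,7,7,7,8,9,10,10,10,10,10,12,13,13,13,15,15,17,17,20,22]

Site scan:
  UxaIX (TGGAT, off=1): starts [6, 23, 53, 108, 118, 139, 169, 238] → cuts [7, 24, 54, 109, 119, 140, 170, 239]
  YnoIV (GACAACA, off=6): starts [16, 58, 88, 144, 181, 191, 200, 213, 246] → cuts [22, 64, 94, 150, 187, 197, 206, 219, 252]
  PtaIX (TTGCC, off=4): starts [32, 39, 46, 80, 103, 132, 151, 222, 227] → cuts [36, 43, 50, 84, 107, 136, 155, 226, 231]

Pooled cuts: [7, 22, 24, 36, 43, 50, 54, 64, 84, 94, 107, 109, 119, 136, 140, 150, 155, 170, 187, 197, 206, 219, 226, 231, 239, 252]

Fragments:
  7→22: 15 bp
  22→24: 2 bp
  24→36: 12 bp
  36→43: 7 bp
  43→50: 7 bp
  50→54: 4 bp
  54→64: 10 bp
  64→84: 20 bp
  84→94: 10 bp
  94→107: 13 bp
  107→109: 2 bp
  109→119: 10 bp
  119→136: 17 bp
  136→140: 4 bp
  140→150: 10 bp
  150→155: 5 bp
  155→170: 15 bp
  170→187: 17 bp
  187→197: 10 bp
  197→206: 9 bp
  206→219: 13 bp
  219→226: 7 bp
  226→231: 5 bp
  231→239: 8 bp
  239→252: 13 bp
  252→7 (wrap): 267-252+7 = 22 bp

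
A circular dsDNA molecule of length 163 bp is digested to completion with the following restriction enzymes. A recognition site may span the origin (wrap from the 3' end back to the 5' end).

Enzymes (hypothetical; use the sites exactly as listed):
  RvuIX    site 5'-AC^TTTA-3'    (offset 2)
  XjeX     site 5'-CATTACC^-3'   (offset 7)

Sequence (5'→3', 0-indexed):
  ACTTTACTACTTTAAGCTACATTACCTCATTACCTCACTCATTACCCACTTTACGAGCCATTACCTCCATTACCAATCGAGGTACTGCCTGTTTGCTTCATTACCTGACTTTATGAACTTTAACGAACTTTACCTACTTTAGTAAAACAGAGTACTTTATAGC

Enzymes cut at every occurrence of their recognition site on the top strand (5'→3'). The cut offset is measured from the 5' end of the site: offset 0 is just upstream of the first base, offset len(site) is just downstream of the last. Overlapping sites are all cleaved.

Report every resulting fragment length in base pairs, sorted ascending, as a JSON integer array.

[3,4,8,8,9,9,9,10,10,12,16,16,18,31]

Per-enzyme occurrences:
  RvuIX ACTTTA/2: at [0, 8, 47, 107, 116, 126, 135, 153] ⇒ [2, 10, 49, 109, 118, 128, 137, 155]
  XjeX CATTACC/7: at [19, 27, 39, 58, 67, 98] ⇒ [26, 34, 46, 65, 74, 105]

All cut coordinates (distinct, sorted): [2, 10, 26, 34, 46, 49, 65, 74, 105, 109, 118, 128, 137, 155]

Fragment lengths:
  2→10: 8 bp
  10→26: 16 bp
  26→34: 8 bp
  34→46: 12 bp
  46→49: 3 bp
  49→65: 16 bp
  65→74: 9 bp
  74→105: 31 bp
  105→109: 4 bp
  109→118: 9 bp
  118→128: 10 bp
  128→137: 9 bp
  137→155: 18 bp
  155→2 (wrap): 163-155+2 = 10 bp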